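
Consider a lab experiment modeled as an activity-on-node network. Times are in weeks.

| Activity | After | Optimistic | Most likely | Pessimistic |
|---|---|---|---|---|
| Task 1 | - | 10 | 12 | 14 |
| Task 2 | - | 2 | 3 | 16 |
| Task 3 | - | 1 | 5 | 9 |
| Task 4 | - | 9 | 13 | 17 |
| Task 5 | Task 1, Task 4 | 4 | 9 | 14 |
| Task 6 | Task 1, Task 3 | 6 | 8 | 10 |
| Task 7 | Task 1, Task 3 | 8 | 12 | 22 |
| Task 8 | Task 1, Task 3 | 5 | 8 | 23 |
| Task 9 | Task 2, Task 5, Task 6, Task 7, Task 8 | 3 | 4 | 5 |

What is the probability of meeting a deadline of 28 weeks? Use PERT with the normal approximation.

0.342

te_Task 1 = (10 + 4·12 + 14)/6 = 72/6 = 12; σ²_Task 1 = ((14−10)/6)² = 0.444
te_Task 2 = (2 + 4·3 + 16)/6 = 30/6 = 5; σ²_Task 2 = ((16−2)/6)² = 5.444
te_Task 3 = (1 + 4·5 + 9)/6 = 30/6 = 5; σ²_Task 3 = ((9−1)/6)² = 1.778
te_Task 4 = (9 + 4·13 + 17)/6 = 78/6 = 13; σ²_Task 4 = ((17−9)/6)² = 1.778
te_Task 5 = (4 + 4·9 + 14)/6 = 54/6 = 9; σ²_Task 5 = ((14−4)/6)² = 2.778
te_Task 6 = (6 + 4·8 + 10)/6 = 48/6 = 8; σ²_Task 6 = ((10−6)/6)² = 0.444
te_Task 7 = (8 + 4·12 + 22)/6 = 78/6 = 13; σ²_Task 7 = ((22−8)/6)² = 5.444
te_Task 8 = (5 + 4·8 + 23)/6 = 60/6 = 10; σ²_Task 8 = ((23−5)/6)² = 9.000
te_Task 9 = (3 + 4·4 + 5)/6 = 24/6 = 4; σ²_Task 9 = ((5−3)/6)² = 0.111

Forward pass:
ES_Task 1 = 0; EF_Task 1 = 12
ES_Task 2 = 0; EF_Task 2 = 5
ES_Task 3 = 0; EF_Task 3 = 5
ES_Task 4 = 0; EF_Task 4 = 13
ES_Task 5 = max(EF_Task 1=12, EF_Task 4=13) = 13; EF_Task 5 = 13+9 = 22
ES_Task 6 = max(EF_Task 1=12, EF_Task 3=5) = 12; EF_Task 6 = 12+8 = 20
ES_Task 7 = max(EF_Task 1=12, EF_Task 3=5) = 12; EF_Task 7 = 12+13 = 25
ES_Task 8 = max(EF_Task 1=12, EF_Task 3=5) = 12; EF_Task 8 = 12+10 = 22
ES_Task 9 = max(EF_Task 2=5, EF_Task 5=22, EF_Task 6=20, EF_Task 7=25, EF_Task 8=22) = 25; EF_Task 9 = 25+4 = 29
Expected project duration μ = 29 weeks. Critical path: Task 1 → Task 7 → Task 9.

Variance along critical path = 0.444 + 5.444 + 0.111 = 6.000; σ = √6.000 = 2.449 weeks.
Z = (28 − 29) / 2.449 = -0.408
P(T ≤ 28) = Φ(-0.408) ≈ 0.342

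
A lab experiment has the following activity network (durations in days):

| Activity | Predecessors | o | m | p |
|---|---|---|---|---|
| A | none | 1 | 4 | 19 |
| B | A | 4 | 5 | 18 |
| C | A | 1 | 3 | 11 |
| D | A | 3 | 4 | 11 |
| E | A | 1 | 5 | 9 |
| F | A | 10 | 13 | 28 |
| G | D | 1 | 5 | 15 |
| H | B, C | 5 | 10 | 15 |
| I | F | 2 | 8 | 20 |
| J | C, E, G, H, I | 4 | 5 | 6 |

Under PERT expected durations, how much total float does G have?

te_A = (1 + 4·4 + 19)/6 = 36/6 = 6
te_B = (4 + 4·5 + 18)/6 = 42/6 = 7
te_C = (1 + 4·3 + 11)/6 = 24/6 = 4
te_D = (3 + 4·4 + 11)/6 = 30/6 = 5
te_E = (1 + 4·5 + 9)/6 = 30/6 = 5
te_F = (10 + 4·13 + 28)/6 = 90/6 = 15
te_G = (1 + 4·5 + 15)/6 = 36/6 = 6
te_H = (5 + 4·10 + 15)/6 = 60/6 = 10
te_I = (2 + 4·8 + 20)/6 = 54/6 = 9
te_J = (4 + 4·5 + 6)/6 = 30/6 = 5

Forward pass:
ES_A = 0; EF_A = 6
ES_B = 6; EF_B = 6+7 = 13
ES_C = 6; EF_C = 6+4 = 10
ES_D = 6; EF_D = 6+5 = 11
ES_E = 6; EF_E = 6+5 = 11
ES_F = 6; EF_F = 6+15 = 21
ES_G = 11; EF_G = 11+6 = 17
ES_H = max(EF_B=13, EF_C=10) = 13; EF_H = 13+10 = 23
ES_I = 21; EF_I = 21+9 = 30
ES_J = max(EF_C=10, EF_E=11, EF_G=17, EF_H=23, EF_I=30) = 30; EF_J = 30+5 = 35
Expected project duration μ = 35 days. Critical path: A → F → I → J.

Backward pass:
LF_J = 35; LS_J = 35−5 = 30
LF_I = LS_J = 30; LS_I = 30−9 = 21
LF_H = LS_J = 30; LS_H = 30−10 = 20
LF_G = LS_J = 30; LS_G = 30−6 = 24
LF_F = LS_I = 21; LS_F = 21−15 = 6
LF_E = LS_J = 30; LS_E = 30−5 = 25
LF_D = LS_G = 24; LS_D = 24−5 = 19
LF_C = min(LS_H=20, LS_J=30) = 20; LS_C = 20−4 = 16
LF_B = LS_H = 20; LS_B = 20−7 = 13
LF_A = min(LS_B=13, LS_C=16, LS_D=19, LS_E=25, LS_F=6) = 6; LS_A = 6−6 = 0
Slack_G = LS_G − ES_G = 24 − 11 = 13

13 days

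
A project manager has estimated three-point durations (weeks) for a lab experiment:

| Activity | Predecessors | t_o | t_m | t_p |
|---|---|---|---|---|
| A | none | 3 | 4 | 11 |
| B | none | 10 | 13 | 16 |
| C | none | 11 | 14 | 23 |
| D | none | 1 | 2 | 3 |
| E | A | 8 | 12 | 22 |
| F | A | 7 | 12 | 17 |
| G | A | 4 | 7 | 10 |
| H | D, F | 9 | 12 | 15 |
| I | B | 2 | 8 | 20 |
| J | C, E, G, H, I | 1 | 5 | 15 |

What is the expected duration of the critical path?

35 weeks

te_A = (3 + 4·4 + 11)/6 = 30/6 = 5
te_B = (10 + 4·13 + 16)/6 = 78/6 = 13
te_C = (11 + 4·14 + 23)/6 = 90/6 = 15
te_D = (1 + 4·2 + 3)/6 = 12/6 = 2
te_E = (8 + 4·12 + 22)/6 = 78/6 = 13
te_F = (7 + 4·12 + 17)/6 = 72/6 = 12
te_G = (4 + 4·7 + 10)/6 = 42/6 = 7
te_H = (9 + 4·12 + 15)/6 = 72/6 = 12
te_I = (2 + 4·8 + 20)/6 = 54/6 = 9
te_J = (1 + 4·5 + 15)/6 = 36/6 = 6

Forward pass:
ES_A = 0; EF_A = 5
ES_B = 0; EF_B = 13
ES_C = 0; EF_C = 15
ES_D = 0; EF_D = 2
ES_E = 5; EF_E = 5+13 = 18
ES_F = 5; EF_F = 5+12 = 17
ES_G = 5; EF_G = 5+7 = 12
ES_H = max(EF_D=2, EF_F=17) = 17; EF_H = 17+12 = 29
ES_I = 13; EF_I = 13+9 = 22
ES_J = max(EF_C=15, EF_E=18, EF_G=12, EF_H=29, EF_I=22) = 29; EF_J = 29+6 = 35
Expected project duration μ = 35 weeks. Critical path: A → F → H → J.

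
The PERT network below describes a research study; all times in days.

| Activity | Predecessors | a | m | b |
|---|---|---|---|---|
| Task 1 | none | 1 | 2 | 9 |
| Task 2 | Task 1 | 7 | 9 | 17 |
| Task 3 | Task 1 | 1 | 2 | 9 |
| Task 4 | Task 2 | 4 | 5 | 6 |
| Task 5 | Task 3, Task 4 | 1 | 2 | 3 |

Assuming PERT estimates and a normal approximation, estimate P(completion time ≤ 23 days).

te_Task 1 = (1 + 4·2 + 9)/6 = 18/6 = 3; σ²_Task 1 = ((9−1)/6)² = 1.778
te_Task 2 = (7 + 4·9 + 17)/6 = 60/6 = 10; σ²_Task 2 = ((17−7)/6)² = 2.778
te_Task 3 = (1 + 4·2 + 9)/6 = 18/6 = 3; σ²_Task 3 = ((9−1)/6)² = 1.778
te_Task 4 = (4 + 4·5 + 6)/6 = 30/6 = 5; σ²_Task 4 = ((6−4)/6)² = 0.111
te_Task 5 = (1 + 4·2 + 3)/6 = 12/6 = 2; σ²_Task 5 = ((3−1)/6)² = 0.111

Forward pass:
ES_Task 1 = 0; EF_Task 1 = 3
ES_Task 2 = 3; EF_Task 2 = 3+10 = 13
ES_Task 3 = 3; EF_Task 3 = 3+3 = 6
ES_Task 4 = 13; EF_Task 4 = 13+5 = 18
ES_Task 5 = max(EF_Task 3=6, EF_Task 4=18) = 18; EF_Task 5 = 18+2 = 20
Expected project duration μ = 20 days. Critical path: Task 1 → Task 2 → Task 4 → Task 5.

Variance along critical path = 1.778 + 2.778 + 0.111 + 0.111 = 4.778; σ = √4.778 = 2.186 days.
Z = (23 − 20) / 2.186 = 1.372
P(T ≤ 23) = Φ(1.372) ≈ 0.915

0.915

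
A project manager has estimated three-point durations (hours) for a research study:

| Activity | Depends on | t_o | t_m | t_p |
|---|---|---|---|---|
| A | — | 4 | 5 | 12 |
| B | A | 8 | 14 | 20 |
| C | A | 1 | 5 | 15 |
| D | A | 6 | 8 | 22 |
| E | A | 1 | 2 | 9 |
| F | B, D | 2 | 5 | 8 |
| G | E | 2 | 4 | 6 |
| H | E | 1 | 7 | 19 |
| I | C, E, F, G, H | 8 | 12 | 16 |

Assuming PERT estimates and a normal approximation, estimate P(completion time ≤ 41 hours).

0.914

te_A = (4 + 4·5 + 12)/6 = 36/6 = 6; σ²_A = ((12−4)/6)² = 1.778
te_B = (8 + 4·14 + 20)/6 = 84/6 = 14; σ²_B = ((20−8)/6)² = 4.000
te_C = (1 + 4·5 + 15)/6 = 36/6 = 6; σ²_C = ((15−1)/6)² = 5.444
te_D = (6 + 4·8 + 22)/6 = 60/6 = 10; σ²_D = ((22−6)/6)² = 7.111
te_E = (1 + 4·2 + 9)/6 = 18/6 = 3; σ²_E = ((9−1)/6)² = 1.778
te_F = (2 + 4·5 + 8)/6 = 30/6 = 5; σ²_F = ((8−2)/6)² = 1.000
te_G = (2 + 4·4 + 6)/6 = 24/6 = 4; σ²_G = ((6−2)/6)² = 0.444
te_H = (1 + 4·7 + 19)/6 = 48/6 = 8; σ²_H = ((19−1)/6)² = 9.000
te_I = (8 + 4·12 + 16)/6 = 72/6 = 12; σ²_I = ((16−8)/6)² = 1.778

Forward pass:
ES_A = 0; EF_A = 6
ES_B = 6; EF_B = 6+14 = 20
ES_C = 6; EF_C = 6+6 = 12
ES_D = 6; EF_D = 6+10 = 16
ES_E = 6; EF_E = 6+3 = 9
ES_F = max(EF_B=20, EF_D=16) = 20; EF_F = 20+5 = 25
ES_G = 9; EF_G = 9+4 = 13
ES_H = 9; EF_H = 9+8 = 17
ES_I = max(EF_C=12, EF_E=9, EF_F=25, EF_G=13, EF_H=17) = 25; EF_I = 25+12 = 37
Expected project duration μ = 37 hours. Critical path: A → B → F → I.

Variance along critical path = 1.778 + 4.000 + 1.000 + 1.778 = 8.556; σ = √8.556 = 2.925 hours.
Z = (41 − 37) / 2.925 = 1.368
P(T ≤ 41) = Φ(1.368) ≈ 0.914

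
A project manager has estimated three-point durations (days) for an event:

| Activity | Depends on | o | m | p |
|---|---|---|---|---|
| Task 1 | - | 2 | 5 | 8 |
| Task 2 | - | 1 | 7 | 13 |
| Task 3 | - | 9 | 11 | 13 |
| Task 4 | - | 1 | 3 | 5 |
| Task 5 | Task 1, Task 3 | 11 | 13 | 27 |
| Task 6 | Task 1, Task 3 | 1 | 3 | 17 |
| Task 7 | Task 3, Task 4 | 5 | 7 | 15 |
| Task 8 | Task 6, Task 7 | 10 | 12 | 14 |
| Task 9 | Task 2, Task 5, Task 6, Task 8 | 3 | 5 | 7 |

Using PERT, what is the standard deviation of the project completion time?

2.03 days

te_Task 1 = (2 + 4·5 + 8)/6 = 30/6 = 5; σ²_Task 1 = ((8−2)/6)² = 1.000
te_Task 2 = (1 + 4·7 + 13)/6 = 42/6 = 7; σ²_Task 2 = ((13−1)/6)² = 4.000
te_Task 3 = (9 + 4·11 + 13)/6 = 66/6 = 11; σ²_Task 3 = ((13−9)/6)² = 0.444
te_Task 4 = (1 + 4·3 + 5)/6 = 18/6 = 3; σ²_Task 4 = ((5−1)/6)² = 0.444
te_Task 5 = (11 + 4·13 + 27)/6 = 90/6 = 15; σ²_Task 5 = ((27−11)/6)² = 7.111
te_Task 6 = (1 + 4·3 + 17)/6 = 30/6 = 5; σ²_Task 6 = ((17−1)/6)² = 7.111
te_Task 7 = (5 + 4·7 + 15)/6 = 48/6 = 8; σ²_Task 7 = ((15−5)/6)² = 2.778
te_Task 8 = (10 + 4·12 + 14)/6 = 72/6 = 12; σ²_Task 8 = ((14−10)/6)² = 0.444
te_Task 9 = (3 + 4·5 + 7)/6 = 30/6 = 5; σ²_Task 9 = ((7−3)/6)² = 0.444

Forward pass:
ES_Task 1 = 0; EF_Task 1 = 5
ES_Task 2 = 0; EF_Task 2 = 7
ES_Task 3 = 0; EF_Task 3 = 11
ES_Task 4 = 0; EF_Task 4 = 3
ES_Task 5 = max(EF_Task 1=5, EF_Task 3=11) = 11; EF_Task 5 = 11+15 = 26
ES_Task 6 = max(EF_Task 1=5, EF_Task 3=11) = 11; EF_Task 6 = 11+5 = 16
ES_Task 7 = max(EF_Task 3=11, EF_Task 4=3) = 11; EF_Task 7 = 11+8 = 19
ES_Task 8 = max(EF_Task 6=16, EF_Task 7=19) = 19; EF_Task 8 = 19+12 = 31
ES_Task 9 = max(EF_Task 2=7, EF_Task 5=26, EF_Task 6=16, EF_Task 8=31) = 31; EF_Task 9 = 31+5 = 36
Expected project duration μ = 36 days. Critical path: Task 3 → Task 7 → Task 8 → Task 9.

Variance along critical path = 0.444 + 2.778 + 0.444 + 0.444 = 4.111
σ = √4.111 = 2.028 days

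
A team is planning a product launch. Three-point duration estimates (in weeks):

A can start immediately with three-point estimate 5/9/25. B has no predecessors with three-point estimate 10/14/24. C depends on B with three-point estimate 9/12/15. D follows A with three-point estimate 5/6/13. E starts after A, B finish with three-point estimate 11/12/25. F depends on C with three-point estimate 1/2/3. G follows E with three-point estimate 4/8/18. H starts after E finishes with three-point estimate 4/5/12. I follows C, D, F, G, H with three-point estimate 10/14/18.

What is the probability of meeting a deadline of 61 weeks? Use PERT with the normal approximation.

0.983

te_A = (5 + 4·9 + 25)/6 = 66/6 = 11; σ²_A = ((25−5)/6)² = 11.111
te_B = (10 + 4·14 + 24)/6 = 90/6 = 15; σ²_B = ((24−10)/6)² = 5.444
te_C = (9 + 4·12 + 15)/6 = 72/6 = 12; σ²_C = ((15−9)/6)² = 1.000
te_D = (5 + 4·6 + 13)/6 = 42/6 = 7; σ²_D = ((13−5)/6)² = 1.778
te_E = (11 + 4·12 + 25)/6 = 84/6 = 14; σ²_E = ((25−11)/6)² = 5.444
te_F = (1 + 4·2 + 3)/6 = 12/6 = 2; σ²_F = ((3−1)/6)² = 0.111
te_G = (4 + 4·8 + 18)/6 = 54/6 = 9; σ²_G = ((18−4)/6)² = 5.444
te_H = (4 + 4·5 + 12)/6 = 36/6 = 6; σ²_H = ((12−4)/6)² = 1.778
te_I = (10 + 4·14 + 18)/6 = 84/6 = 14; σ²_I = ((18−10)/6)² = 1.778

Forward pass:
ES_A = 0; EF_A = 11
ES_B = 0; EF_B = 15
ES_C = 15; EF_C = 15+12 = 27
ES_D = 11; EF_D = 11+7 = 18
ES_E = max(EF_A=11, EF_B=15) = 15; EF_E = 15+14 = 29
ES_F = 27; EF_F = 27+2 = 29
ES_G = 29; EF_G = 29+9 = 38
ES_H = 29; EF_H = 29+6 = 35
ES_I = max(EF_C=27, EF_D=18, EF_F=29, EF_G=38, EF_H=35) = 38; EF_I = 38+14 = 52
Expected project duration μ = 52 weeks. Critical path: B → E → G → I.

Variance along critical path = 5.444 + 5.444 + 5.444 + 1.778 = 18.111; σ = √18.111 = 4.256 weeks.
Z = (61 − 52) / 4.256 = 2.115
P(T ≤ 61) = Φ(2.115) ≈ 0.983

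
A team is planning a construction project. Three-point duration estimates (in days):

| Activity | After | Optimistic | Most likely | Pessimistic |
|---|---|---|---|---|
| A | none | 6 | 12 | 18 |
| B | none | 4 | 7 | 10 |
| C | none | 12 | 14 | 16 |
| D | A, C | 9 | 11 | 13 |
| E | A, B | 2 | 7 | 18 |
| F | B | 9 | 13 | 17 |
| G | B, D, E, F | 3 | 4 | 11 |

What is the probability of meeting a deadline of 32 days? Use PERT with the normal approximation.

0.890

te_A = (6 + 4·12 + 18)/6 = 72/6 = 12; σ²_A = ((18−6)/6)² = 4.000
te_B = (4 + 4·7 + 10)/6 = 42/6 = 7; σ²_B = ((10−4)/6)² = 1.000
te_C = (12 + 4·14 + 16)/6 = 84/6 = 14; σ²_C = ((16−12)/6)² = 0.444
te_D = (9 + 4·11 + 13)/6 = 66/6 = 11; σ²_D = ((13−9)/6)² = 0.444
te_E = (2 + 4·7 + 18)/6 = 48/6 = 8; σ²_E = ((18−2)/6)² = 7.111
te_F = (9 + 4·13 + 17)/6 = 78/6 = 13; σ²_F = ((17−9)/6)² = 1.778
te_G = (3 + 4·4 + 11)/6 = 30/6 = 5; σ²_G = ((11−3)/6)² = 1.778

Forward pass:
ES_A = 0; EF_A = 12
ES_B = 0; EF_B = 7
ES_C = 0; EF_C = 14
ES_D = max(EF_A=12, EF_C=14) = 14; EF_D = 14+11 = 25
ES_E = max(EF_A=12, EF_B=7) = 12; EF_E = 12+8 = 20
ES_F = 7; EF_F = 7+13 = 20
ES_G = max(EF_B=7, EF_D=25, EF_E=20, EF_F=20) = 25; EF_G = 25+5 = 30
Expected project duration μ = 30 days. Critical path: C → D → G.

Variance along critical path = 0.444 + 0.444 + 1.778 = 2.667; σ = √2.667 = 1.633 days.
Z = (32 − 30) / 1.633 = 1.225
P(T ≤ 32) = Φ(1.225) ≈ 0.890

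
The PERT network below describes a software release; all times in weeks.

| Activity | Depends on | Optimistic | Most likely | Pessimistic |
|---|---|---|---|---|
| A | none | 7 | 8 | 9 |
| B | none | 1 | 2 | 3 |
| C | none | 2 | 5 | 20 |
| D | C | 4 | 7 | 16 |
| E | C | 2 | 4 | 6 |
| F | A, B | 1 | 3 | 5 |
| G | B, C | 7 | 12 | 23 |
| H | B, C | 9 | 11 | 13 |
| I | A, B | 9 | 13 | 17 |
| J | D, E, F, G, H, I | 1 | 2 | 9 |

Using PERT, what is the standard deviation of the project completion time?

te_A = (7 + 4·8 + 9)/6 = 48/6 = 8; σ²_A = ((9−7)/6)² = 0.111
te_B = (1 + 4·2 + 3)/6 = 12/6 = 2; σ²_B = ((3−1)/6)² = 0.111
te_C = (2 + 4·5 + 20)/6 = 42/6 = 7; σ²_C = ((20−2)/6)² = 9.000
te_D = (4 + 4·7 + 16)/6 = 48/6 = 8; σ²_D = ((16−4)/6)² = 4.000
te_E = (2 + 4·4 + 6)/6 = 24/6 = 4; σ²_E = ((6−2)/6)² = 0.444
te_F = (1 + 4·3 + 5)/6 = 18/6 = 3; σ²_F = ((5−1)/6)² = 0.444
te_G = (7 + 4·12 + 23)/6 = 78/6 = 13; σ²_G = ((23−7)/6)² = 7.111
te_H = (9 + 4·11 + 13)/6 = 66/6 = 11; σ²_H = ((13−9)/6)² = 0.444
te_I = (9 + 4·13 + 17)/6 = 78/6 = 13; σ²_I = ((17−9)/6)² = 1.778
te_J = (1 + 4·2 + 9)/6 = 18/6 = 3; σ²_J = ((9−1)/6)² = 1.778

Forward pass:
ES_A = 0; EF_A = 8
ES_B = 0; EF_B = 2
ES_C = 0; EF_C = 7
ES_D = 7; EF_D = 7+8 = 15
ES_E = 7; EF_E = 7+4 = 11
ES_F = max(EF_A=8, EF_B=2) = 8; EF_F = 8+3 = 11
ES_G = max(EF_B=2, EF_C=7) = 7; EF_G = 7+13 = 20
ES_H = max(EF_B=2, EF_C=7) = 7; EF_H = 7+11 = 18
ES_I = max(EF_A=8, EF_B=2) = 8; EF_I = 8+13 = 21
ES_J = max(EF_D=15, EF_E=11, EF_F=11, EF_G=20, EF_H=18, EF_I=21) = 21; EF_J = 21+3 = 24
Expected project duration μ = 24 weeks. Critical path: A → I → J.

Variance along critical path = 0.111 + 1.778 + 1.778 = 3.667
σ = √3.667 = 1.915 weeks

1.91 weeks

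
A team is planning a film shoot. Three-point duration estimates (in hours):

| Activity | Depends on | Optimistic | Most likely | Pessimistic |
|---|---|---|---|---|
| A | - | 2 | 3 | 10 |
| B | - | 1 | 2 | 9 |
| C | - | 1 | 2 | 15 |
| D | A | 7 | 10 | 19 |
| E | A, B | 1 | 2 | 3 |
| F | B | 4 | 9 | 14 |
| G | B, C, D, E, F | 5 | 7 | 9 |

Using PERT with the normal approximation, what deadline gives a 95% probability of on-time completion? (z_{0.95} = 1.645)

te_A = (2 + 4·3 + 10)/6 = 24/6 = 4; σ²_A = ((10−2)/6)² = 1.778
te_B = (1 + 4·2 + 9)/6 = 18/6 = 3; σ²_B = ((9−1)/6)² = 1.778
te_C = (1 + 4·2 + 15)/6 = 24/6 = 4; σ²_C = ((15−1)/6)² = 5.444
te_D = (7 + 4·10 + 19)/6 = 66/6 = 11; σ²_D = ((19−7)/6)² = 4.000
te_E = (1 + 4·2 + 3)/6 = 12/6 = 2; σ²_E = ((3−1)/6)² = 0.111
te_F = (4 + 4·9 + 14)/6 = 54/6 = 9; σ²_F = ((14−4)/6)² = 2.778
te_G = (5 + 4·7 + 9)/6 = 42/6 = 7; σ²_G = ((9−5)/6)² = 0.444

Forward pass:
ES_A = 0; EF_A = 4
ES_B = 0; EF_B = 3
ES_C = 0; EF_C = 4
ES_D = 4; EF_D = 4+11 = 15
ES_E = max(EF_A=4, EF_B=3) = 4; EF_E = 4+2 = 6
ES_F = 3; EF_F = 3+9 = 12
ES_G = max(EF_B=3, EF_C=4, EF_D=15, EF_E=6, EF_F=12) = 15; EF_G = 15+7 = 22
Expected project duration μ = 22 hours. Critical path: A → D → G.

Variance along critical path = 1.778 + 4.000 + 0.444 = 6.222; σ = 2.494 hours.
D = μ + z·σ = 22 + 1.645·2.494 = 26.1 hours

26.1 hours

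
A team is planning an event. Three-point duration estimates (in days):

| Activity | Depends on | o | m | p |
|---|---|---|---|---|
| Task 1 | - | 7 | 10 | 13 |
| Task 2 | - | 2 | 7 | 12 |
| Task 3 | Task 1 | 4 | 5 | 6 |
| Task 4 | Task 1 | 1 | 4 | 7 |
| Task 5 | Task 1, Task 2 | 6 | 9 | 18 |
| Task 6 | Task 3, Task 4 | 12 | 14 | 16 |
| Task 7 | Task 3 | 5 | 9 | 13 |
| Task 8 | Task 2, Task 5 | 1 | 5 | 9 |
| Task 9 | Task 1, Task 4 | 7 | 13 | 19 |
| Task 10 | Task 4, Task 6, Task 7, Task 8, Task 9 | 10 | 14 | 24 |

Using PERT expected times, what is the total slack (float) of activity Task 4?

te_Task 1 = (7 + 4·10 + 13)/6 = 60/6 = 10
te_Task 2 = (2 + 4·7 + 12)/6 = 42/6 = 7
te_Task 3 = (4 + 4·5 + 6)/6 = 30/6 = 5
te_Task 4 = (1 + 4·4 + 7)/6 = 24/6 = 4
te_Task 5 = (6 + 4·9 + 18)/6 = 60/6 = 10
te_Task 6 = (12 + 4·14 + 16)/6 = 84/6 = 14
te_Task 7 = (5 + 4·9 + 13)/6 = 54/6 = 9
te_Task 8 = (1 + 4·5 + 9)/6 = 30/6 = 5
te_Task 9 = (7 + 4·13 + 19)/6 = 78/6 = 13
te_Task 10 = (10 + 4·14 + 24)/6 = 90/6 = 15

Forward pass:
ES_Task 1 = 0; EF_Task 1 = 10
ES_Task 2 = 0; EF_Task 2 = 7
ES_Task 3 = 10; EF_Task 3 = 10+5 = 15
ES_Task 4 = 10; EF_Task 4 = 10+4 = 14
ES_Task 5 = max(EF_Task 1=10, EF_Task 2=7) = 10; EF_Task 5 = 10+10 = 20
ES_Task 6 = max(EF_Task 3=15, EF_Task 4=14) = 15; EF_Task 6 = 15+14 = 29
ES_Task 7 = 15; EF_Task 7 = 15+9 = 24
ES_Task 8 = max(EF_Task 2=7, EF_Task 5=20) = 20; EF_Task 8 = 20+5 = 25
ES_Task 9 = max(EF_Task 1=10, EF_Task 4=14) = 14; EF_Task 9 = 14+13 = 27
ES_Task 10 = max(EF_Task 4=14, EF_Task 6=29, EF_Task 7=24, EF_Task 8=25, EF_Task 9=27) = 29; EF_Task 10 = 29+15 = 44
Expected project duration μ = 44 days. Critical path: Task 1 → Task 3 → Task 6 → Task 10.

Backward pass:
LF_Task 10 = 44; LS_Task 10 = 44−15 = 29
LF_Task 9 = LS_Task 10 = 29; LS_Task 9 = 29−13 = 16
LF_Task 8 = LS_Task 10 = 29; LS_Task 8 = 29−5 = 24
LF_Task 7 = LS_Task 10 = 29; LS_Task 7 = 29−9 = 20
LF_Task 6 = LS_Task 10 = 29; LS_Task 6 = 29−14 = 15
LF_Task 5 = LS_Task 8 = 24; LS_Task 5 = 24−10 = 14
LF_Task 4 = min(LS_Task 6=15, LS_Task 9=16, LS_Task 10=29) = 15; LS_Task 4 = 15−4 = 11
LF_Task 3 = min(LS_Task 6=15, LS_Task 7=20) = 15; LS_Task 3 = 15−5 = 10
LF_Task 2 = min(LS_Task 5=14, LS_Task 8=24) = 14; LS_Task 2 = 14−7 = 7
LF_Task 1 = min(LS_Task 3=10, LS_Task 4=11, LS_Task 5=14, LS_Task 9=16) = 10; LS_Task 1 = 10−10 = 0
Slack_Task 4 = LS_Task 4 − ES_Task 4 = 11 − 10 = 1

1 days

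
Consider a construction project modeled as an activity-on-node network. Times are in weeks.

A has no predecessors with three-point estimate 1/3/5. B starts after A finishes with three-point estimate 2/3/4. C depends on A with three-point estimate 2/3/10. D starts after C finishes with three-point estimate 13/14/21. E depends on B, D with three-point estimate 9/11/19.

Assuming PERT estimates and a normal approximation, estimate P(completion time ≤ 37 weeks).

te_A = (1 + 4·3 + 5)/6 = 18/6 = 3; σ²_A = ((5−1)/6)² = 0.444
te_B = (2 + 4·3 + 4)/6 = 18/6 = 3; σ²_B = ((4−2)/6)² = 0.111
te_C = (2 + 4·3 + 10)/6 = 24/6 = 4; σ²_C = ((10−2)/6)² = 1.778
te_D = (13 + 4·14 + 21)/6 = 90/6 = 15; σ²_D = ((21−13)/6)² = 1.778
te_E = (9 + 4·11 + 19)/6 = 72/6 = 12; σ²_E = ((19−9)/6)² = 2.778

Forward pass:
ES_A = 0; EF_A = 3
ES_B = 3; EF_B = 3+3 = 6
ES_C = 3; EF_C = 3+4 = 7
ES_D = 7; EF_D = 7+15 = 22
ES_E = max(EF_B=6, EF_D=22) = 22; EF_E = 22+12 = 34
Expected project duration μ = 34 weeks. Critical path: A → C → D → E.

Variance along critical path = 0.444 + 1.778 + 1.778 + 2.778 = 6.778; σ = √6.778 = 2.603 weeks.
Z = (37 − 34) / 2.603 = 1.152
P(T ≤ 37) = Φ(1.152) ≈ 0.875

0.875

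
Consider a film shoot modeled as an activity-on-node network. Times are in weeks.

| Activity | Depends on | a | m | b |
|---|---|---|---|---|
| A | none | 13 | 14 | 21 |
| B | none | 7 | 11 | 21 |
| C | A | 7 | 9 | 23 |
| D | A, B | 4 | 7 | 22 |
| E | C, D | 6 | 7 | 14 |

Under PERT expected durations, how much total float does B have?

5 weeks

te_A = (13 + 4·14 + 21)/6 = 90/6 = 15
te_B = (7 + 4·11 + 21)/6 = 72/6 = 12
te_C = (7 + 4·9 + 23)/6 = 66/6 = 11
te_D = (4 + 4·7 + 22)/6 = 54/6 = 9
te_E = (6 + 4·7 + 14)/6 = 48/6 = 8

Forward pass:
ES_A = 0; EF_A = 15
ES_B = 0; EF_B = 12
ES_C = 15; EF_C = 15+11 = 26
ES_D = max(EF_A=15, EF_B=12) = 15; EF_D = 15+9 = 24
ES_E = max(EF_C=26, EF_D=24) = 26; EF_E = 26+8 = 34
Expected project duration μ = 34 weeks. Critical path: A → C → E.

Backward pass:
LF_E = 34; LS_E = 34−8 = 26
LF_D = LS_E = 26; LS_D = 26−9 = 17
LF_C = LS_E = 26; LS_C = 26−11 = 15
LF_B = LS_D = 17; LS_B = 17−12 = 5
LF_A = min(LS_C=15, LS_D=17) = 15; LS_A = 15−15 = 0
Slack_B = LS_B − ES_B = 5 − 0 = 5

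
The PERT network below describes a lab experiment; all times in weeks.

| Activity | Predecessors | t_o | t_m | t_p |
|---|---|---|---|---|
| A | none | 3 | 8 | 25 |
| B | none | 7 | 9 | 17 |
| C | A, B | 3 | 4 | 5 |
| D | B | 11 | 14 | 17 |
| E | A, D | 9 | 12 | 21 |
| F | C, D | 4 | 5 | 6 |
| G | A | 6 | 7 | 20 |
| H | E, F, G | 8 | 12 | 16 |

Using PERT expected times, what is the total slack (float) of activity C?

18 weeks

te_A = (3 + 4·8 + 25)/6 = 60/6 = 10
te_B = (7 + 4·9 + 17)/6 = 60/6 = 10
te_C = (3 + 4·4 + 5)/6 = 24/6 = 4
te_D = (11 + 4·14 + 17)/6 = 84/6 = 14
te_E = (9 + 4·12 + 21)/6 = 78/6 = 13
te_F = (4 + 4·5 + 6)/6 = 30/6 = 5
te_G = (6 + 4·7 + 20)/6 = 54/6 = 9
te_H = (8 + 4·12 + 16)/6 = 72/6 = 12

Forward pass:
ES_A = 0; EF_A = 10
ES_B = 0; EF_B = 10
ES_C = max(EF_A=10, EF_B=10) = 10; EF_C = 10+4 = 14
ES_D = 10; EF_D = 10+14 = 24
ES_E = max(EF_A=10, EF_D=24) = 24; EF_E = 24+13 = 37
ES_F = max(EF_C=14, EF_D=24) = 24; EF_F = 24+5 = 29
ES_G = 10; EF_G = 10+9 = 19
ES_H = max(EF_E=37, EF_F=29, EF_G=19) = 37; EF_H = 37+12 = 49
Expected project duration μ = 49 weeks. Critical path: B → D → E → H.

Backward pass:
LF_H = 49; LS_H = 49−12 = 37
LF_G = LS_H = 37; LS_G = 37−9 = 28
LF_F = LS_H = 37; LS_F = 37−5 = 32
LF_E = LS_H = 37; LS_E = 37−13 = 24
LF_D = min(LS_E=24, LS_F=32) = 24; LS_D = 24−14 = 10
LF_C = LS_F = 32; LS_C = 32−4 = 28
LF_B = min(LS_C=28, LS_D=10) = 10; LS_B = 10−10 = 0
LF_A = min(LS_C=28, LS_E=24, LS_G=28) = 24; LS_A = 24−10 = 14
Slack_C = LS_C − ES_C = 28 − 10 = 18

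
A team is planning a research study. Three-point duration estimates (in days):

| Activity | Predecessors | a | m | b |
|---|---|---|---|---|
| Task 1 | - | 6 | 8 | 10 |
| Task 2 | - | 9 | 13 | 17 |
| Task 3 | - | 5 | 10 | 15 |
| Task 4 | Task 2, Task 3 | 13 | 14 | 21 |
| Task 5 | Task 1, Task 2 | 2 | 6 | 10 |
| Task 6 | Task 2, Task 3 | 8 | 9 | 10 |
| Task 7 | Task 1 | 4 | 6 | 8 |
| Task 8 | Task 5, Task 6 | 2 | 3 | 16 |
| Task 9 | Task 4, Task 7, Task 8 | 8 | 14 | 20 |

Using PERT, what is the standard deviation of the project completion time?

te_Task 1 = (6 + 4·8 + 10)/6 = 48/6 = 8; σ²_Task 1 = ((10−6)/6)² = 0.444
te_Task 2 = (9 + 4·13 + 17)/6 = 78/6 = 13; σ²_Task 2 = ((17−9)/6)² = 1.778
te_Task 3 = (5 + 4·10 + 15)/6 = 60/6 = 10; σ²_Task 3 = ((15−5)/6)² = 2.778
te_Task 4 = (13 + 4·14 + 21)/6 = 90/6 = 15; σ²_Task 4 = ((21−13)/6)² = 1.778
te_Task 5 = (2 + 4·6 + 10)/6 = 36/6 = 6; σ²_Task 5 = ((10−2)/6)² = 1.778
te_Task 6 = (8 + 4·9 + 10)/6 = 54/6 = 9; σ²_Task 6 = ((10−8)/6)² = 0.111
te_Task 7 = (4 + 4·6 + 8)/6 = 36/6 = 6; σ²_Task 7 = ((8−4)/6)² = 0.444
te_Task 8 = (2 + 4·3 + 16)/6 = 30/6 = 5; σ²_Task 8 = ((16−2)/6)² = 5.444
te_Task 9 = (8 + 4·14 + 20)/6 = 84/6 = 14; σ²_Task 9 = ((20−8)/6)² = 4.000

Forward pass:
ES_Task 1 = 0; EF_Task 1 = 8
ES_Task 2 = 0; EF_Task 2 = 13
ES_Task 3 = 0; EF_Task 3 = 10
ES_Task 4 = max(EF_Task 2=13, EF_Task 3=10) = 13; EF_Task 4 = 13+15 = 28
ES_Task 5 = max(EF_Task 1=8, EF_Task 2=13) = 13; EF_Task 5 = 13+6 = 19
ES_Task 6 = max(EF_Task 2=13, EF_Task 3=10) = 13; EF_Task 6 = 13+9 = 22
ES_Task 7 = 8; EF_Task 7 = 8+6 = 14
ES_Task 8 = max(EF_Task 5=19, EF_Task 6=22) = 22; EF_Task 8 = 22+5 = 27
ES_Task 9 = max(EF_Task 4=28, EF_Task 7=14, EF_Task 8=27) = 28; EF_Task 9 = 28+14 = 42
Expected project duration μ = 42 days. Critical path: Task 2 → Task 4 → Task 9.

Variance along critical path = 1.778 + 1.778 + 4.000 = 7.556
σ = √7.556 = 2.749 days

2.75 days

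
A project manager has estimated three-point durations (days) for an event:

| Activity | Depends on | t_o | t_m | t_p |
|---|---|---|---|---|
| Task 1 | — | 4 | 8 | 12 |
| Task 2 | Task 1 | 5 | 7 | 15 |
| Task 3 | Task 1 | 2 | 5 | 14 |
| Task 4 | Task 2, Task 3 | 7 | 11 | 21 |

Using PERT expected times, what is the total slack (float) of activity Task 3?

2 days

te_Task 1 = (4 + 4·8 + 12)/6 = 48/6 = 8
te_Task 2 = (5 + 4·7 + 15)/6 = 48/6 = 8
te_Task 3 = (2 + 4·5 + 14)/6 = 36/6 = 6
te_Task 4 = (7 + 4·11 + 21)/6 = 72/6 = 12

Forward pass:
ES_Task 1 = 0; EF_Task 1 = 8
ES_Task 2 = 8; EF_Task 2 = 8+8 = 16
ES_Task 3 = 8; EF_Task 3 = 8+6 = 14
ES_Task 4 = max(EF_Task 2=16, EF_Task 3=14) = 16; EF_Task 4 = 16+12 = 28
Expected project duration μ = 28 days. Critical path: Task 1 → Task 2 → Task 4.

Backward pass:
LF_Task 4 = 28; LS_Task 4 = 28−12 = 16
LF_Task 3 = LS_Task 4 = 16; LS_Task 3 = 16−6 = 10
LF_Task 2 = LS_Task 4 = 16; LS_Task 2 = 16−8 = 8
LF_Task 1 = min(LS_Task 2=8, LS_Task 3=10) = 8; LS_Task 1 = 8−8 = 0
Slack_Task 3 = LS_Task 3 − ES_Task 3 = 10 − 8 = 2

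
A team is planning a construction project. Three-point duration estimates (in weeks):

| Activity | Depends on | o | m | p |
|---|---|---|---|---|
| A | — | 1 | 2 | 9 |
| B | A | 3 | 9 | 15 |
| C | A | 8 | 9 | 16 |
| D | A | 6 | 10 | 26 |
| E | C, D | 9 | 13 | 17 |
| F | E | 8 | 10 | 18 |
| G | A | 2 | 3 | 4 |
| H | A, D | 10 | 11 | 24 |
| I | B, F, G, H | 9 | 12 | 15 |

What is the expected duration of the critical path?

51 weeks

te_A = (1 + 4·2 + 9)/6 = 18/6 = 3
te_B = (3 + 4·9 + 15)/6 = 54/6 = 9
te_C = (8 + 4·9 + 16)/6 = 60/6 = 10
te_D = (6 + 4·10 + 26)/6 = 72/6 = 12
te_E = (9 + 4·13 + 17)/6 = 78/6 = 13
te_F = (8 + 4·10 + 18)/6 = 66/6 = 11
te_G = (2 + 4·3 + 4)/6 = 18/6 = 3
te_H = (10 + 4·11 + 24)/6 = 78/6 = 13
te_I = (9 + 4·12 + 15)/6 = 72/6 = 12

Forward pass:
ES_A = 0; EF_A = 3
ES_B = 3; EF_B = 3+9 = 12
ES_C = 3; EF_C = 3+10 = 13
ES_D = 3; EF_D = 3+12 = 15
ES_E = max(EF_C=13, EF_D=15) = 15; EF_E = 15+13 = 28
ES_F = 28; EF_F = 28+11 = 39
ES_G = 3; EF_G = 3+3 = 6
ES_H = max(EF_A=3, EF_D=15) = 15; EF_H = 15+13 = 28
ES_I = max(EF_B=12, EF_F=39, EF_G=6, EF_H=28) = 39; EF_I = 39+12 = 51
Expected project duration μ = 51 weeks. Critical path: A → D → E → F → I.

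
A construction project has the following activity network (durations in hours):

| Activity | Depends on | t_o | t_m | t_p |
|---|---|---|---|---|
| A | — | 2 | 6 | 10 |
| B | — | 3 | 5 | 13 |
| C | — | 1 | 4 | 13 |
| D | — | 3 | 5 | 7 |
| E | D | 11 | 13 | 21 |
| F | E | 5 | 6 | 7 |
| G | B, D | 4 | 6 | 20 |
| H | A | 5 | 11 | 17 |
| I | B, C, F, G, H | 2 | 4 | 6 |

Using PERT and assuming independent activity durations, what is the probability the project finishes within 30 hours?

te_A = (2 + 4·6 + 10)/6 = 36/6 = 6; σ²_A = ((10−2)/6)² = 1.778
te_B = (3 + 4·5 + 13)/6 = 36/6 = 6; σ²_B = ((13−3)/6)² = 2.778
te_C = (1 + 4·4 + 13)/6 = 30/6 = 5; σ²_C = ((13−1)/6)² = 4.000
te_D = (3 + 4·5 + 7)/6 = 30/6 = 5; σ²_D = ((7−3)/6)² = 0.444
te_E = (11 + 4·13 + 21)/6 = 84/6 = 14; σ²_E = ((21−11)/6)² = 2.778
te_F = (5 + 4·6 + 7)/6 = 36/6 = 6; σ²_F = ((7−5)/6)² = 0.111
te_G = (4 + 4·6 + 20)/6 = 48/6 = 8; σ²_G = ((20−4)/6)² = 7.111
te_H = (5 + 4·11 + 17)/6 = 66/6 = 11; σ²_H = ((17−5)/6)² = 4.000
te_I = (2 + 4·4 + 6)/6 = 24/6 = 4; σ²_I = ((6−2)/6)² = 0.444

Forward pass:
ES_A = 0; EF_A = 6
ES_B = 0; EF_B = 6
ES_C = 0; EF_C = 5
ES_D = 0; EF_D = 5
ES_E = 5; EF_E = 5+14 = 19
ES_F = 19; EF_F = 19+6 = 25
ES_G = max(EF_B=6, EF_D=5) = 6; EF_G = 6+8 = 14
ES_H = 6; EF_H = 6+11 = 17
ES_I = max(EF_B=6, EF_C=5, EF_F=25, EF_G=14, EF_H=17) = 25; EF_I = 25+4 = 29
Expected project duration μ = 29 hours. Critical path: D → E → F → I.

Variance along critical path = 0.444 + 2.778 + 0.111 + 0.444 = 3.778; σ = √3.778 = 1.944 hours.
Z = (30 − 29) / 1.944 = 0.514
P(T ≤ 30) = Φ(0.514) ≈ 0.697

0.697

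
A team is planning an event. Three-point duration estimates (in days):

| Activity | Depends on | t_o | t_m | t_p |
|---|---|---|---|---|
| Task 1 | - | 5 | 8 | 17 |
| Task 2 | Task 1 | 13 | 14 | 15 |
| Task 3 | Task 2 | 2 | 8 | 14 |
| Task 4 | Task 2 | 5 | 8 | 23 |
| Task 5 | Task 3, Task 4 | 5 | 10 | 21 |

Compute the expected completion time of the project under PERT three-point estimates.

44 days

te_Task 1 = (5 + 4·8 + 17)/6 = 54/6 = 9
te_Task 2 = (13 + 4·14 + 15)/6 = 84/6 = 14
te_Task 3 = (2 + 4·8 + 14)/6 = 48/6 = 8
te_Task 4 = (5 + 4·8 + 23)/6 = 60/6 = 10
te_Task 5 = (5 + 4·10 + 21)/6 = 66/6 = 11

Forward pass:
ES_Task 1 = 0; EF_Task 1 = 9
ES_Task 2 = 9; EF_Task 2 = 9+14 = 23
ES_Task 3 = 23; EF_Task 3 = 23+8 = 31
ES_Task 4 = 23; EF_Task 4 = 23+10 = 33
ES_Task 5 = max(EF_Task 3=31, EF_Task 4=33) = 33; EF_Task 5 = 33+11 = 44
Expected project duration μ = 44 days. Critical path: Task 1 → Task 2 → Task 4 → Task 5.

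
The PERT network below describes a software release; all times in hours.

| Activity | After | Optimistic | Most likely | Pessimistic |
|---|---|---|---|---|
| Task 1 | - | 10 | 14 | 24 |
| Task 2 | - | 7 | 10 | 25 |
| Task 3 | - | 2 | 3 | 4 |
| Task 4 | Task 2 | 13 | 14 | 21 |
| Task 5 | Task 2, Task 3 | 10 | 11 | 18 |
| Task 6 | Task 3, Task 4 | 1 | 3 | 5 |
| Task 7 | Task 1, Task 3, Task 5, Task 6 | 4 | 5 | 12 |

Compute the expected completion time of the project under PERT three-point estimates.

te_Task 1 = (10 + 4·14 + 24)/6 = 90/6 = 15
te_Task 2 = (7 + 4·10 + 25)/6 = 72/6 = 12
te_Task 3 = (2 + 4·3 + 4)/6 = 18/6 = 3
te_Task 4 = (13 + 4·14 + 21)/6 = 90/6 = 15
te_Task 5 = (10 + 4·11 + 18)/6 = 72/6 = 12
te_Task 6 = (1 + 4·3 + 5)/6 = 18/6 = 3
te_Task 7 = (4 + 4·5 + 12)/6 = 36/6 = 6

Forward pass:
ES_Task 1 = 0; EF_Task 1 = 15
ES_Task 2 = 0; EF_Task 2 = 12
ES_Task 3 = 0; EF_Task 3 = 3
ES_Task 4 = 12; EF_Task 4 = 12+15 = 27
ES_Task 5 = max(EF_Task 2=12, EF_Task 3=3) = 12; EF_Task 5 = 12+12 = 24
ES_Task 6 = max(EF_Task 3=3, EF_Task 4=27) = 27; EF_Task 6 = 27+3 = 30
ES_Task 7 = max(EF_Task 1=15, EF_Task 3=3, EF_Task 5=24, EF_Task 6=30) = 30; EF_Task 7 = 30+6 = 36
Expected project duration μ = 36 hours. Critical path: Task 2 → Task 4 → Task 6 → Task 7.

36 hours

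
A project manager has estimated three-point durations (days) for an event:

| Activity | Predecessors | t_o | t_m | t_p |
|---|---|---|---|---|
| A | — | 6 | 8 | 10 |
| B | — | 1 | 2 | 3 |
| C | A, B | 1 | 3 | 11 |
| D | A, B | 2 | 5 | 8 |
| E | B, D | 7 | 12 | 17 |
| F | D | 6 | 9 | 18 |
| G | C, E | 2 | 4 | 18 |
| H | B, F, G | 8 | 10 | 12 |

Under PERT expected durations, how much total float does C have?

te_A = (6 + 4·8 + 10)/6 = 48/6 = 8
te_B = (1 + 4·2 + 3)/6 = 12/6 = 2
te_C = (1 + 4·3 + 11)/6 = 24/6 = 4
te_D = (2 + 4·5 + 8)/6 = 30/6 = 5
te_E = (7 + 4·12 + 17)/6 = 72/6 = 12
te_F = (6 + 4·9 + 18)/6 = 60/6 = 10
te_G = (2 + 4·4 + 18)/6 = 36/6 = 6
te_H = (8 + 4·10 + 12)/6 = 60/6 = 10

Forward pass:
ES_A = 0; EF_A = 8
ES_B = 0; EF_B = 2
ES_C = max(EF_A=8, EF_B=2) = 8; EF_C = 8+4 = 12
ES_D = max(EF_A=8, EF_B=2) = 8; EF_D = 8+5 = 13
ES_E = max(EF_B=2, EF_D=13) = 13; EF_E = 13+12 = 25
ES_F = 13; EF_F = 13+10 = 23
ES_G = max(EF_C=12, EF_E=25) = 25; EF_G = 25+6 = 31
ES_H = max(EF_B=2, EF_F=23, EF_G=31) = 31; EF_H = 31+10 = 41
Expected project duration μ = 41 days. Critical path: A → D → E → G → H.

Backward pass:
LF_H = 41; LS_H = 41−10 = 31
LF_G = LS_H = 31; LS_G = 31−6 = 25
LF_F = LS_H = 31; LS_F = 31−10 = 21
LF_E = LS_G = 25; LS_E = 25−12 = 13
LF_D = min(LS_E=13, LS_F=21) = 13; LS_D = 13−5 = 8
LF_C = LS_G = 25; LS_C = 25−4 = 21
LF_B = min(LS_C=21, LS_D=8, LS_E=13, LS_H=31) = 8; LS_B = 8−2 = 6
LF_A = min(LS_C=21, LS_D=8) = 8; LS_A = 8−8 = 0
Slack_C = LS_C − ES_C = 21 − 8 = 13

13 days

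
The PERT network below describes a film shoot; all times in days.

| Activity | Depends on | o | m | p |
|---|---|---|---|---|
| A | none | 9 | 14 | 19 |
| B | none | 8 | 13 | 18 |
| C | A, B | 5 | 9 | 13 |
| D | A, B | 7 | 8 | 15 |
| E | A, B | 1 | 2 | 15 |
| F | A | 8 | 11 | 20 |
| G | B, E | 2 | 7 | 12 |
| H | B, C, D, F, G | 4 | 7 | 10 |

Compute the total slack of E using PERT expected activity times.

1 days

te_A = (9 + 4·14 + 19)/6 = 84/6 = 14
te_B = (8 + 4·13 + 18)/6 = 78/6 = 13
te_C = (5 + 4·9 + 13)/6 = 54/6 = 9
te_D = (7 + 4·8 + 15)/6 = 54/6 = 9
te_E = (1 + 4·2 + 15)/6 = 24/6 = 4
te_F = (8 + 4·11 + 20)/6 = 72/6 = 12
te_G = (2 + 4·7 + 12)/6 = 42/6 = 7
te_H = (4 + 4·7 + 10)/6 = 42/6 = 7

Forward pass:
ES_A = 0; EF_A = 14
ES_B = 0; EF_B = 13
ES_C = max(EF_A=14, EF_B=13) = 14; EF_C = 14+9 = 23
ES_D = max(EF_A=14, EF_B=13) = 14; EF_D = 14+9 = 23
ES_E = max(EF_A=14, EF_B=13) = 14; EF_E = 14+4 = 18
ES_F = 14; EF_F = 14+12 = 26
ES_G = max(EF_B=13, EF_E=18) = 18; EF_G = 18+7 = 25
ES_H = max(EF_B=13, EF_C=23, EF_D=23, EF_F=26, EF_G=25) = 26; EF_H = 26+7 = 33
Expected project duration μ = 33 days. Critical path: A → F → H.

Backward pass:
LF_H = 33; LS_H = 33−7 = 26
LF_G = LS_H = 26; LS_G = 26−7 = 19
LF_F = LS_H = 26; LS_F = 26−12 = 14
LF_E = LS_G = 19; LS_E = 19−4 = 15
LF_D = LS_H = 26; LS_D = 26−9 = 17
LF_C = LS_H = 26; LS_C = 26−9 = 17
LF_B = min(LS_C=17, LS_D=17, LS_E=15, LS_G=19, LS_H=26) = 15; LS_B = 15−13 = 2
LF_A = min(LS_C=17, LS_D=17, LS_E=15, LS_F=14) = 14; LS_A = 14−14 = 0
Slack_E = LS_E − ES_E = 15 − 14 = 1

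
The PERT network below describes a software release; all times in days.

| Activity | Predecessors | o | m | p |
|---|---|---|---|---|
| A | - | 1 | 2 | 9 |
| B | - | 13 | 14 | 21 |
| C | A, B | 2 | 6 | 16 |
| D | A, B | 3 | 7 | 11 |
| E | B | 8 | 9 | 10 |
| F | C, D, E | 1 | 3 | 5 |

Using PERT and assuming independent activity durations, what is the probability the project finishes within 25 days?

te_A = (1 + 4·2 + 9)/6 = 18/6 = 3; σ²_A = ((9−1)/6)² = 1.778
te_B = (13 + 4·14 + 21)/6 = 90/6 = 15; σ²_B = ((21−13)/6)² = 1.778
te_C = (2 + 4·6 + 16)/6 = 42/6 = 7; σ²_C = ((16−2)/6)² = 5.444
te_D = (3 + 4·7 + 11)/6 = 42/6 = 7; σ²_D = ((11−3)/6)² = 1.778
te_E = (8 + 4·9 + 10)/6 = 54/6 = 9; σ²_E = ((10−8)/6)² = 0.111
te_F = (1 + 4·3 + 5)/6 = 18/6 = 3; σ²_F = ((5−1)/6)² = 0.444

Forward pass:
ES_A = 0; EF_A = 3
ES_B = 0; EF_B = 15
ES_C = max(EF_A=3, EF_B=15) = 15; EF_C = 15+7 = 22
ES_D = max(EF_A=3, EF_B=15) = 15; EF_D = 15+7 = 22
ES_E = 15; EF_E = 15+9 = 24
ES_F = max(EF_C=22, EF_D=22, EF_E=24) = 24; EF_F = 24+3 = 27
Expected project duration μ = 27 days. Critical path: B → E → F.

Variance along critical path = 1.778 + 0.111 + 0.444 = 2.333; σ = √2.333 = 1.528 days.
Z = (25 − 27) / 1.528 = -1.309
P(T ≤ 25) = Φ(-1.309) ≈ 0.095

0.095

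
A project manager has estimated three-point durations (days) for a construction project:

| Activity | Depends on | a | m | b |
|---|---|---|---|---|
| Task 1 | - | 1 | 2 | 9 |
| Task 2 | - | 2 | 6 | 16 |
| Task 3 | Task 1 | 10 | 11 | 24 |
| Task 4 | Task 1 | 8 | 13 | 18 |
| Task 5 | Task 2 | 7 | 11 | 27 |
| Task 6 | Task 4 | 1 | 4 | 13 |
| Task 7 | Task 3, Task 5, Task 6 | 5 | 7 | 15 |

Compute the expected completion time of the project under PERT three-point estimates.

29 days

te_Task 1 = (1 + 4·2 + 9)/6 = 18/6 = 3
te_Task 2 = (2 + 4·6 + 16)/6 = 42/6 = 7
te_Task 3 = (10 + 4·11 + 24)/6 = 78/6 = 13
te_Task 4 = (8 + 4·13 + 18)/6 = 78/6 = 13
te_Task 5 = (7 + 4·11 + 27)/6 = 78/6 = 13
te_Task 6 = (1 + 4·4 + 13)/6 = 30/6 = 5
te_Task 7 = (5 + 4·7 + 15)/6 = 48/6 = 8

Forward pass:
ES_Task 1 = 0; EF_Task 1 = 3
ES_Task 2 = 0; EF_Task 2 = 7
ES_Task 3 = 3; EF_Task 3 = 3+13 = 16
ES_Task 4 = 3; EF_Task 4 = 3+13 = 16
ES_Task 5 = 7; EF_Task 5 = 7+13 = 20
ES_Task 6 = 16; EF_Task 6 = 16+5 = 21
ES_Task 7 = max(EF_Task 3=16, EF_Task 5=20, EF_Task 6=21) = 21; EF_Task 7 = 21+8 = 29
Expected project duration μ = 29 days. Critical path: Task 1 → Task 4 → Task 6 → Task 7.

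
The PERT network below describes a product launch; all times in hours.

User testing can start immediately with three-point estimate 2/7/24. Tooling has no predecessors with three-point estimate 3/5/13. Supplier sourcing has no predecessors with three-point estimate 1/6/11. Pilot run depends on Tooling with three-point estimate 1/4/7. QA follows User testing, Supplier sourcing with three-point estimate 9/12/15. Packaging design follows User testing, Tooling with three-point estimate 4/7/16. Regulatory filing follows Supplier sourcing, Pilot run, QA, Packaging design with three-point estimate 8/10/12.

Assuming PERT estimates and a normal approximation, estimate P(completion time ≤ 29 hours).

0.302

te_User testing = (2 + 4·7 + 24)/6 = 54/6 = 9; σ²_User testing = ((24−2)/6)² = 13.444
te_Tooling = (3 + 4·5 + 13)/6 = 36/6 = 6; σ²_Tooling = ((13−3)/6)² = 2.778
te_Supplier sourcing = (1 + 4·6 + 11)/6 = 36/6 = 6; σ²_Supplier sourcing = ((11−1)/6)² = 2.778
te_Pilot run = (1 + 4·4 + 7)/6 = 24/6 = 4; σ²_Pilot run = ((7−1)/6)² = 1.000
te_QA = (9 + 4·12 + 15)/6 = 72/6 = 12; σ²_QA = ((15−9)/6)² = 1.000
te_Packaging design = (4 + 4·7 + 16)/6 = 48/6 = 8; σ²_Packaging design = ((16−4)/6)² = 4.000
te_Regulatory filing = (8 + 4·10 + 12)/6 = 60/6 = 10; σ²_Regulatory filing = ((12−8)/6)² = 0.444

Forward pass:
ES_User testing = 0; EF_User testing = 9
ES_Tooling = 0; EF_Tooling = 6
ES_Supplier sourcing = 0; EF_Supplier sourcing = 6
ES_Pilot run = 6; EF_Pilot run = 6+4 = 10
ES_QA = max(EF_User testing=9, EF_Supplier sourcing=6) = 9; EF_QA = 9+12 = 21
ES_Packaging design = max(EF_User testing=9, EF_Tooling=6) = 9; EF_Packaging design = 9+8 = 17
ES_Regulatory filing = max(EF_Supplier sourcing=6, EF_Pilot run=10, EF_QA=21, EF_Packaging design=17) = 21; EF_Regulatory filing = 21+10 = 31
Expected project duration μ = 31 hours. Critical path: User testing → QA → Regulatory filing.

Variance along critical path = 13.444 + 1.000 + 0.444 = 14.889; σ = √14.889 = 3.859 hours.
Z = (29 − 31) / 3.859 = -0.518
P(T ≤ 29) = Φ(-0.518) ≈ 0.302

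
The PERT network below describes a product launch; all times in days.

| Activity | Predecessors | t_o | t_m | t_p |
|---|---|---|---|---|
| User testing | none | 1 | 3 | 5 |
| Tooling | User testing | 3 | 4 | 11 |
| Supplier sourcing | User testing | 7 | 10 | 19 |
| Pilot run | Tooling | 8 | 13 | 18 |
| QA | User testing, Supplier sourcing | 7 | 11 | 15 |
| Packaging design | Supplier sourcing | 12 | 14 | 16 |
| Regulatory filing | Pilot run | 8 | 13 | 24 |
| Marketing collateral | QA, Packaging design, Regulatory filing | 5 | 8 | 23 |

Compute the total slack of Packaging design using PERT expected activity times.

te_User testing = (1 + 4·3 + 5)/6 = 18/6 = 3
te_Tooling = (3 + 4·4 + 11)/6 = 30/6 = 5
te_Supplier sourcing = (7 + 4·10 + 19)/6 = 66/6 = 11
te_Pilot run = (8 + 4·13 + 18)/6 = 78/6 = 13
te_QA = (7 + 4·11 + 15)/6 = 66/6 = 11
te_Packaging design = (12 + 4·14 + 16)/6 = 84/6 = 14
te_Regulatory filing = (8 + 4·13 + 24)/6 = 84/6 = 14
te_Marketing collateral = (5 + 4·8 + 23)/6 = 60/6 = 10

Forward pass:
ES_User testing = 0; EF_User testing = 3
ES_Tooling = 3; EF_Tooling = 3+5 = 8
ES_Supplier sourcing = 3; EF_Supplier sourcing = 3+11 = 14
ES_Pilot run = 8; EF_Pilot run = 8+13 = 21
ES_QA = max(EF_User testing=3, EF_Supplier sourcing=14) = 14; EF_QA = 14+11 = 25
ES_Packaging design = 14; EF_Packaging design = 14+14 = 28
ES_Regulatory filing = 21; EF_Regulatory filing = 21+14 = 35
ES_Marketing collateral = max(EF_QA=25, EF_Packaging design=28, EF_Regulatory filing=35) = 35; EF_Marketing collateral = 35+10 = 45
Expected project duration μ = 45 days. Critical path: User testing → Tooling → Pilot run → Regulatory filing → Marketing collateral.

Backward pass:
LF_Marketing collateral = 45; LS_Marketing collateral = 45−10 = 35
LF_Regulatory filing = LS_Marketing collateral = 35; LS_Regulatory filing = 35−14 = 21
LF_Packaging design = LS_Marketing collateral = 35; LS_Packaging design = 35−14 = 21
LF_QA = LS_Marketing collateral = 35; LS_QA = 35−11 = 24
LF_Pilot run = LS_Regulatory filing = 21; LS_Pilot run = 21−13 = 8
LF_Supplier sourcing = min(LS_QA=24, LS_Packaging design=21) = 21; LS_Supplier sourcing = 21−11 = 10
LF_Tooling = LS_Pilot run = 8; LS_Tooling = 8−5 = 3
LF_User testing = min(LS_Tooling=3, LS_Supplier sourcing=10, LS_QA=24) = 3; LS_User testing = 3−3 = 0
Slack_Packaging design = LS_Packaging design − ES_Packaging design = 21 − 14 = 7

7 days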